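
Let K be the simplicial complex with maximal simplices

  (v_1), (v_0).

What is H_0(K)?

H_0 = Z^2.

Order the vertices as v_0 < v_1. Listing each simplex with vertices in this order, K has dimension 0 with simplices:

  0-simplices (2): [v_0], [v_1]

Hence C_0 ≅ Z^2.

From H_k ≅ ker(∂_k) / im(∂_{k+1}) we obtain:

  H_0: rank C_0 − rank ∂_1 = 2 − 0 = 2, and there is no ∂_1, so H_0 ≅ Z^2.

(K is a triangulation of a set of 2 points.)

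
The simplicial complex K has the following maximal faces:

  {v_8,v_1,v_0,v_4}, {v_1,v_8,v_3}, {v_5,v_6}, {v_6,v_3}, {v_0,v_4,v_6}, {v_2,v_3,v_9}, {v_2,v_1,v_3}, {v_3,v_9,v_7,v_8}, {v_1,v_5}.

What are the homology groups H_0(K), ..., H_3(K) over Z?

H_0 ≅ Z,  H_1 ≅ Z^2,  H_2 = 0,  H_3 = 0.

K has 10 vertices, 21 edges, 12 triangles, 2 3-simplices.
rank ∂_0 = 0, rank ∂_1 = 9 ⇒ b_0 = 10 − 0 − 9 = 1; all invariant factors of ∂_1 are 1 so no torsion. So H_0 ≅ Z.
rank ∂_1 = 9, rank ∂_2 = 10 ⇒ b_1 = 21 − 9 − 10 = 2; all invariant factors of ∂_2 are 1 so no torsion. So H_1 ≅ Z^2.
rank ∂_2 = 10, rank ∂_3 = 2 ⇒ b_2 = 12 − 10 − 2 = 0; all invariant factors of ∂_3 are 1 so no torsion. So H_2 ≅ 0.
rank ∂_3 = 2, rank ∂_4 = 0 ⇒ b_3 = 2 − 2 − 0 = 0. So H_3 ≅ 0.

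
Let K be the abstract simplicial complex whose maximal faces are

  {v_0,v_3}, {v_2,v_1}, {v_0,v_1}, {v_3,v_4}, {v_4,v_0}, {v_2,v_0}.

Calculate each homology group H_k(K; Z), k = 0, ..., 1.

We work with the vertex ordering v_0 < v_1 < v_2 < v_3 < v_4. The simplices of K, each written with vertices in increasing order, are:

  0-simplices (5): [v_0], [v_1], [v_2], [v_3], [v_4]
  1-simplices (6): [v_0,v_1], [v_0,v_2], [v_0,v_3], [v_0,v_4], [v_1,v_2], [v_3,v_4]

giving chain groups C_0 ≅ Z^5, C_1 ≅ Z^6.

∂_1: C_1 → C_0 is given by ∂[p,q] = [q] − [p].
The resulting 5×6 matrix has rank 4, and its Smith normal form has invariant factors (1,1,1,1).

Now H_k = ker ∂_k / im ∂_{k+1}, so:

  H_0: rank C_0 − rank ∂_1 = 5 − 4 = 1, and the invariant factors of ∂_1 are all 1, so H_0 = Z.
  H_1: rank ker ∂_1 − rank ∂_2 = (6 − 4) − 0 = 2, and there is no ∂_2, so H_1 = Z^2.

As a check, the Euler characteristic is 5 − 6 = -1, which agrees with 1 − 2 = -1.

H_0 ≅ Z,  H_1 ≅ Z^2.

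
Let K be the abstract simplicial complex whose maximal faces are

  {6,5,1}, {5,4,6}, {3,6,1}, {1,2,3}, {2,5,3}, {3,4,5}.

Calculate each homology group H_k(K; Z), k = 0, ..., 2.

K has 6 vertices, 12 edges, 6 triangles.
rank ∂_0 = 0, rank ∂_1 = 5 ⇒ b_0 = 6 − 0 − 5 = 1; all invariant factors of ∂_1 are 1 so no torsion. So H_0 = Z.
rank ∂_1 = 5, rank ∂_2 = 6 ⇒ b_1 = 12 − 5 − 6 = 1; all invariant factors of ∂_2 are 1 so no torsion. So H_1 = Z.
rank ∂_2 = 6, rank ∂_3 = 0 ⇒ b_2 = 6 − 6 − 0 = 0. So H_2 = 0.

H_0 = Z,  H_1 = Z,  H_2 = 0.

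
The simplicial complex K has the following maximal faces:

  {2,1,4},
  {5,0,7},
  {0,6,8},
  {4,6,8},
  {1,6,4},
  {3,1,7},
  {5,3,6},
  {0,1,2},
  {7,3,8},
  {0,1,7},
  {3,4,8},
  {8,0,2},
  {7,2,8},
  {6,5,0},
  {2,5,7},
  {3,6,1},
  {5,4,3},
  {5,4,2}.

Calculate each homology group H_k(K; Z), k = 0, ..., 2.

Take the total order 0 < 1 < 2 < 3 < 4 < 5 < 6 < 7 < 8 on the vertex set. Then K (dimension 2) consists of the simplices:

  0-simplices (9): [0], [1], [2], [3], [4], [5], [6], [7], [8]
  1-simplices (27): (27 of them)
  2-simplices (18): [0,1,2], [0,1,7], [0,2,8], [0,5,6], [0,5,7], [0,6,8], [1,2,4], [1,3,6], [1,3,7], [1,4,6], [2,4,5], [2,5,7], [2,7,8], [3,4,5], [3,4,8], [3,5,6], [3,7,8], [4,6,8]

Hence C_0 ≅ Z^9, C_1 ≅ Z^27, C_2 ≅ Z^18.

∂_1: C_1 → C_0 is given by ∂[p,q] = [q] − [p]. For instance
  ∂[0,7] = [7] − [0].
As a 9×27 matrix over Z this has rank 8, with invariant factors (1,1,1,1,1,1,1,1).

Boundary ∂_2: C_2 → C_1 sends each 2-simplex [p,q,r] to [q,r] − [p,r] + [p,q]. For instance
  ∂[0,5,7] = [5,7] − [0,7] + [0,5],
  ∂[3,7,8] = [7,8] − [3,8] + [3,7].
The 27×18 boundary matrix has rank 18 and Smith normal form diag(1,1,1,1,1,1,1,1,1,1,1,1,1,1,1,1,1,2).

Now H_k = ker ∂_k / im ∂_{k+1}, so:

  H_0: rank C_0 − rank ∂_1 = 9 − 8 = 1, and the invariant factors of ∂_1 are all 1, so H_0 = Z.
  H_1: rank ker ∂_1 − rank ∂_2 = (27 − 8) − 18 = 1, and ∂_2 has invariant factor 2 > 1, so H_1 = Z ⊕ Z/2Z.
  H_2: rank ker ∂_2 − rank ∂_3 = (18 − 18) − 0 = 0, and there is no ∂_3, so H_2 = 0.

H_0 ≅ Z,  H_1 ≅ Z ⊕ Z/2Z,  H_2 = 0.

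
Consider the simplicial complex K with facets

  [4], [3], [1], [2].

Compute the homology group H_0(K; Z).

H_0 ≅ Z^4.

K has 4 vertices.
rank ∂_0 = 0, rank ∂_1 = 0 ⇒ b_0 = 4 − 0 − 0 = 4. So H_0 = Z^4.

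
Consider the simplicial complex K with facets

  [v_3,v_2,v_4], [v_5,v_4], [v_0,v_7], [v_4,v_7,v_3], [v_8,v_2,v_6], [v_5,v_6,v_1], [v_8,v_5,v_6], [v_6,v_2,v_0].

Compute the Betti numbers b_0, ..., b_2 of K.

Take the total order v_0 < v_1 < v_2 < v_3 < v_4 < v_5 < v_6 < v_7 < v_8 on the vertex set. Then K (dimension 2) consists of the simplices:

  0-simplices (9): [v_0], [v_1], [v_2], [v_3], [v_4], [v_5], [v_6], [v_7], [v_8]
  1-simplices (16): (16 of them)
  2-simplices (6): [v_0,v_2,v_6], [v_1,v_5,v_6], [v_2,v_3,v_4], [v_2,v_6,v_8], [v_3,v_4,v_7], [v_5,v_6,v_8]

giving chain groups C_0 ≅ Z^9, C_1 ≅ Z^16, C_2 ≅ Z^6.

∂_1: C_1 → C_0 maps an edge to its endpoints' difference, ∂[p,q] = q − p. For instance
  ∂[v_5,v_6] = [v_6] − [v_5].
The 9×16 boundary matrix has rank 8 and Smith normal form diag(1,1,1,1,1,1,1,1).

∂_2: C_2 → C_1 maps a triangle to the signed sum of its edges. For instance
  ∂[v_3,v_4,v_7] = [v_4,v_7] − [v_3,v_7] + [v_3,v_4],
  ∂[v_0,v_2,v_6] = [v_2,v_6] − [v_0,v_6] + [v_0,v_2].
The 16×6 boundary matrix has rank 6 and Smith normal form diag(1,1,1,1,1,1).

From H_k ≅ ker(∂_k) / im(∂_{k+1}) we obtain:

  H_0: rank C_0 − rank ∂_1 = 9 − 8 = 1, and the invariant factors of ∂_1 are all 1, so H_0 = Z.
  H_1: rank ker ∂_1 − rank ∂_2 = (16 − 8) − 6 = 2, and the invariant factors of ∂_2 are all 1, so H_1 = Z^2.
  H_2: rank ker ∂_2 − rank ∂_3 = (6 − 6) − 0 = 0, and there is no ∂_3, so H_2 = 0.

As a check, the Euler characteristic is 9 − 16 + 6 = -1, which agrees with 1 − 2 + 0 = -1.

Hence the Betti numbers are b_0 = 1, b_1 = 2, b_2 = 0.

b_0 = 1, b_1 = 2, b_2 = 0.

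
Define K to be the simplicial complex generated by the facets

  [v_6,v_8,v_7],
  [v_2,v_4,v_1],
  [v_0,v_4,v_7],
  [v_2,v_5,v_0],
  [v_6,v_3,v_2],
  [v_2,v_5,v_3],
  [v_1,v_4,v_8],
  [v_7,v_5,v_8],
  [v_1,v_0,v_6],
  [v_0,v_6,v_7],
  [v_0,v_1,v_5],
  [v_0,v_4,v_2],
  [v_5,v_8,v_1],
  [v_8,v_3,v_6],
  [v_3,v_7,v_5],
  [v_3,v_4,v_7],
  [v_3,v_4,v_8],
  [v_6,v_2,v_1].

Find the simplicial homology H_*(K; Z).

K has 9 vertices, 27 edges, 18 triangles.
rank ∂_0 = 0, rank ∂_1 = 8 ⇒ b_0 = 9 − 0 − 8 = 1; all invariant factors of ∂_1 are 1 so no torsion. So H_0 = Z.
rank ∂_1 = 8, rank ∂_2 = 18 ⇒ b_1 = 27 − 8 − 18 = 1; ∂_2 has invariant factor(s) [2] giving torsion. So H_1 = Z × Z/2.
rank ∂_2 = 18, rank ∂_3 = 0 ⇒ b_2 = 18 − 18 − 0 = 0. So H_2 = 0.

H_0 ≅ Z,  H_1 ≅ Z × Z/2,  H_2 = 0.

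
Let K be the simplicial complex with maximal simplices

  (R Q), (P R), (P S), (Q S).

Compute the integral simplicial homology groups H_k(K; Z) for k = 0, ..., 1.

H_0 ≅ Z,  H_1 ≅ Z.

K has 4 vertices, 4 edges.
rank ∂_0 = 0, rank ∂_1 = 3 ⇒ b_0 = 4 − 0 − 3 = 1; all invariant factors of ∂_1 are 1 so no torsion. So H_0 ≅ Z.
rank ∂_1 = 3, rank ∂_2 = 0 ⇒ b_1 = 4 − 3 − 0 = 1. So H_1 ≅ Z.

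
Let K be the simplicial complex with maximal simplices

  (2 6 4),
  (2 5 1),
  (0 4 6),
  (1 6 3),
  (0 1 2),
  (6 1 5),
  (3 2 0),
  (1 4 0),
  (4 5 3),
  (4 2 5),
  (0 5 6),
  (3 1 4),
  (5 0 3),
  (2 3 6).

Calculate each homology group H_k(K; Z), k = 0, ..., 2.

H_0 ≅ Z,  H_1 ≅ Z^2,  H_2 ≅ Z.

K has 7 vertices, 21 edges, 14 triangles.
rank ∂_0 = 0, rank ∂_1 = 6 ⇒ b_0 = 7 − 0 − 6 = 1; all invariant factors of ∂_1 are 1 so no torsion. So H_0 = Z.
rank ∂_1 = 6, rank ∂_2 = 13 ⇒ b_1 = 21 − 6 − 13 = 2; all invariant factors of ∂_2 are 1 so no torsion. So H_1 = Z^2.
rank ∂_2 = 13, rank ∂_3 = 0 ⇒ b_2 = 14 − 13 − 0 = 1. So H_2 = Z.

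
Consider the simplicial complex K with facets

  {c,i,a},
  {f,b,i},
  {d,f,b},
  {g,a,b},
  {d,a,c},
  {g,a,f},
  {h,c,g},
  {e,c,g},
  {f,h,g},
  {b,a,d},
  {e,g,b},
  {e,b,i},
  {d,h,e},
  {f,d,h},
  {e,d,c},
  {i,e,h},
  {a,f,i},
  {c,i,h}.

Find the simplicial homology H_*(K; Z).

Order the vertices as a < b < c < d < e < f < g < h < i. Listing each simplex with vertices in this order, K has dimension 2 with simplices:

  0-simplices (9): a, b, c, d, e, f, g, h, i
  1-simplices (27): ab, ac, ad, af, ag, ai, bd, be, bf, bg, bi, cd, ce, cg, ch, ci, de, df, dh, eg, eh, ei, fg, fh, fi, gh, hi
  2-simplices (18): abd, abg, acd, aci, afg, afi, bdf, beg, bei, bfi, cde, ceg, cgh, chi, deh, dfh, ehi, fgh

so the chain groups are C_0 ≅ Z^9, C_1 ≅ Z^27, C_2 ≅ Z^18.

∂_1: C_1 → C_0 is given by ∂[p,q] = [q] − [p]. For instance
  ∂bi = i − b.
The 9×27 boundary matrix has rank 8 and Smith normal form diag(1,1,1,1,1,1,1,1).

∂_2: C_2 → C_1 maps a triangle to the signed sum of its edges. For instance
  ∂abd = bd − ad + ab,
  ∂dfh = fh − dh + df.
The resulting 27×18 matrix has rank 18, and its Smith normal form has invariant factors (1,1,1,1,1,1,1,1,1,1,1,1,1,1,1,1,1,2).

From H_k ≅ ker(∂_k) / im(∂_{k+1}) we obtain:

  H_0: rank C_0 − rank ∂_1 = 9 − 8 = 1, and the invariant factors of ∂_1 are all 1, so H_0 ≅ Z.
  H_1: rank ker ∂_1 − rank ∂_2 = (27 − 8) − 18 = 1, and ∂_2 has invariant factor 2 > 1, so H_1 ≅ Z ⊕ Z/2.
  H_2: rank ker ∂_2 − rank ∂_3 = (18 − 18) − 0 = 0, and there is no ∂_3, so H_2 ≅ 0.

As a check, the Euler characteristic is 9 − 27 + 18 = 0, which agrees with 1 − 1 + 0 = 0.

H_0 ≅ Z,  H_1 ≅ Z ⊕ Z/2,  H_2 = 0.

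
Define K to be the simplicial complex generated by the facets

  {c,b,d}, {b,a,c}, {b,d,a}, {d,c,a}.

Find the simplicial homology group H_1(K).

H_1 ≅ 0.

Order the vertices as a < b < c < d. Listing each simplex with vertices in this order, K has dimension 2 with simplices:

  0-simplices (4): a, b, c, d
  1-simplices (6): ab, ac, ad, bc, bd, cd
  2-simplices (4): abc, abd, acd, bcd

giving chain groups C_0 ≅ Z^4, C_1 ≅ Z^6, C_2 ≅ Z^4.

∂_1: C_1 → C_0 sends each edge [p,q] (with p < q) to q − p. For instance
  ∂ad = d − a.
As a 4×6 matrix over Z this has rank 3, with invariant factors (1,1,1).

The boundary map ∂_2: C_2 → C_1 sends each 2-simplex [p,q,r] to [q,r] − [p,r] + [p,q]. For instance
  ∂abc = bc − ac + ab,
  ∂acd = cd − ad + ac.
As a 6×4 matrix over Z this has rank 3, with invariant factors (1,1,1).

Now H_k = ker ∂_k / im ∂_{k+1}, so:

  H_1: rank ker ∂_1 − rank ∂_2 = (6 − 3) − 3 = 0, and the invariant factors of ∂_2 are all 1, so H_1 = 0.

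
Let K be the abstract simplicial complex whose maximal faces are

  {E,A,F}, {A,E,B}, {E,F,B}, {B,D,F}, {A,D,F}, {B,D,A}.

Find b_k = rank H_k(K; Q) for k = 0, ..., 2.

b_0 = 1, b_1 = 0, b_2 = 1.

K has 5 vertices, 9 edges, 6 triangles.
rank ∂_0 = 0, rank ∂_1 = 4 ⇒ b_0 = 5 − 0 − 4 = 1; all invariant factors of ∂_1 are 1 so no torsion. So H_0 = Z.
rank ∂_1 = 4, rank ∂_2 = 5 ⇒ b_1 = 9 − 4 − 5 = 0; all invariant factors of ∂_2 are 1 so no torsion. So H_1 = 0.
rank ∂_2 = 5, rank ∂_3 = 0 ⇒ b_2 = 6 − 5 − 0 = 1. So H_2 = Z.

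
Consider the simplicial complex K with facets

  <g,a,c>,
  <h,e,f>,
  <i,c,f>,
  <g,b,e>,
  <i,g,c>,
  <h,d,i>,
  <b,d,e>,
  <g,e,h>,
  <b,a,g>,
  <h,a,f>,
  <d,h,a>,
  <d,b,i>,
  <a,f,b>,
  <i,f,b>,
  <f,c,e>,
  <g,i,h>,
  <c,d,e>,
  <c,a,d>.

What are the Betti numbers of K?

Take the total order a < b < c < d < e < f < g < h < i on the vertex set. Then K (dimension 2) consists of the simplices:

  0-simplices (9): a, b, c, d, e, f, g, h, i
  1-simplices (27): ab, ac, ad, af, ag, ah, bd, be, bf, bg, bi, cd, ce, cf, cg, ci, de, dh, di, ef, eg, eh, fh, fi, gh, gi, hi
  2-simplices (18): abf, abg, acd, acg, adh, afh, bde, bdi, beg, bfi, cde, cef, cfi, cgi, dhi, efh, egh, ghi

Hence C_0 ≅ Z^9, C_1 ≅ Z^27, C_2 ≅ Z^18.

The boundary map ∂_1: C_1 → C_0 sends each edge [p,q] (with p < q) to q − p. For instance
  ∂gh = h − g.
As a 9×27 matrix over Z this has rank 8, with invariant factors (1,1,1,1,1,1,1,1).

Boundary ∂_2: C_2 → C_1 maps a triangle to the signed sum of its edges. For instance
  ∂cfi = fi − ci + cf,
  ∂afh = fh − ah + af.
The resulting 27×18 matrix has rank 17, and its Smith normal form has invariant factors (1,1,1,1,1,1,1,1,1,1,1,1,1,1,1,1,1).

From H_k ≅ ker(∂_k) / im(∂_{k+1}) we obtain:

  H_0: rank C_0 − rank ∂_1 = 9 − 8 = 1, and the invariant factors of ∂_1 are all 1, so H_0 = Z.
  H_1: rank ker ∂_1 − rank ∂_2 = (27 − 8) − 17 = 2, and the invariant factors of ∂_2 are all 1, so H_1 = Z^2.
  H_2: rank ker ∂_2 − rank ∂_3 = (18 − 17) − 0 = 1, and there is no ∂_3, so H_2 = Z.

(K is a triangulation of the torus T^2.)

Hence the Betti numbers are b_0 = 1, b_1 = 2, b_2 = 1.

b_0 = 1, b_1 = 2, b_2 = 1.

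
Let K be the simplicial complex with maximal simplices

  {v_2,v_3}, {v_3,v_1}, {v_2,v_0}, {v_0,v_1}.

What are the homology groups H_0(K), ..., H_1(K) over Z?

Fix the vertex order v_0 < v_1 < v_2 < v_3 and write every simplex with vertices in increasing order. Then dim K = 1 and the simplices of K are:

  0-simplices (4): [v_0], [v_1], [v_2], [v_3]
  1-simplices (4): [v_0,v_1], [v_0,v_2], [v_1,v_3], [v_2,v_3]

Hence C_0 ≅ Z^4, C_1 ≅ Z^4.

Boundary ∂_1: C_1 → C_0 is given by ∂[p,q] = [q] − [p]. For instance
  ∂[v_1,v_3] = [v_3] − [v_1].
As a 4×4 matrix over Z this has rank 3, with invariant factors (1,1,1).

Reading off H_k = ker ∂_k / im ∂_{k+1}:

  H_0: rank C_0 − rank ∂_1 = 4 − 3 = 1, and the invariant factors of ∂_1 are all 1, so H_0 ≅ Z.
  H_1: rank ker ∂_1 − rank ∂_2 = (4 − 3) − 0 = 1, and there is no ∂_2, so H_1 ≅ Z.

H_0 = Z,  H_1 = Z.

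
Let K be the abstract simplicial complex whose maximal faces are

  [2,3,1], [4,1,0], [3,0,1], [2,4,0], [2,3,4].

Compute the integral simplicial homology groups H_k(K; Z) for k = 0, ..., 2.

H_0 = Z,  H_1 = Z,  H_2 = 0.

We work with the vertex ordering 0 < 1 < 2 < 3 < 4. The simplices of K, each written with vertices in increasing order, are:

  0-simplices (5): [0], [1], [2], [3], [4]
  1-simplices (10): [0,1], [0,2], [0,3], [0,4], [1,2], [1,3], [1,4], [2,3], [2,4], [3,4]
  2-simplices (5): [0,1,3], [0,1,4], [0,2,4], [1,2,3], [2,3,4]

giving chain groups C_0 ≅ Z^5, C_1 ≅ Z^10, C_2 ≅ Z^5.

The boundary map ∂_1: C_1 → C_0 is given by ∂[p,q] = [q] − [p]. For instance
  ∂[0,1] = [1] − [0].
This gives a 5×10 integer matrix of rank 4; reducing to Smith normal form yields diagonal entries (1,1,1,1).

∂_2: C_2 → C_1 acts by ∂[p,q,r] = [q,r] − [p,r] + [p,q]. For instance
  ∂[1,2,3] = [2,3] − [1,3] + [1,2],
  ∂[0,1,4] = [1,4] − [0,4] + [0,1].
As a 10×5 matrix over Z this has rank 5, with invariant factors (1,1,1,1,1).

From H_k ≅ ker(∂_k) / im(∂_{k+1}) we obtain:

  H_0: rank C_0 − rank ∂_1 = 5 − 4 = 1, and the invariant factors of ∂_1 are all 1, so H_0 ≅ Z.
  H_1: rank ker ∂_1 − rank ∂_2 = (10 − 4) − 5 = 1, and the invariant factors of ∂_2 are all 1, so H_1 ≅ Z.
  H_2: rank ker ∂_2 − rank ∂_3 = (5 − 5) − 0 = 0, and there is no ∂_3, so H_2 ≅ 0.

(K is a triangulation of the Möbius band.)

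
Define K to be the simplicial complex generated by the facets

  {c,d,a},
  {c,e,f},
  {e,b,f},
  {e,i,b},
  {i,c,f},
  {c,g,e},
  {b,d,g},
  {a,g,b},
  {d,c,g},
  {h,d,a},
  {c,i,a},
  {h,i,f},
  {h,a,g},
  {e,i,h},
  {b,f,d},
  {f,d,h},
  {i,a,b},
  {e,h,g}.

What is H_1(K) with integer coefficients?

H_1 ≅ Z ⊕ Z_2.

We work with the vertex ordering a < b < c < d < e < f < g < h < i. The simplices of K, each written with vertices in increasing order, are:

  0-simplices (9): a, b, c, d, e, f, g, h, i
  1-simplices (27): ab, ac, ad, ag, ah, ai, bd, be, bf, bg, bi, cd, ce, cf, cg, ci, df, dg, dh, ef, eg, eh, ei, fh, fi, gh, hi
  2-simplices (18): abg, abi, acd, aci, adh, agh, bdf, bdg, bef, bei, cdg, cef, ceg, cfi, dfh, egh, ehi, fhi

Hence C_0 ≅ Z^9, C_1 ≅ Z^27, C_2 ≅ Z^18.

∂_1: C_1 → C_0 maps an edge to its endpoints' difference, ∂[p,q] = q − p. For instance
  ∂bi = i − b.
As a 9×27 matrix over Z this has rank 8, with invariant factors (1,1,1,1,1,1,1,1).

Boundary ∂_2: C_2 → C_1 maps a triangle to the signed sum of its edges. For instance
  ∂ceg = eg − cg + ce,
  ∂agh = gh − ah + ag.
The 27×18 boundary matrix has rank 18 and Smith normal form diag(1,1,1,1,1,1,1,1,1,1,1,1,1,1,1,1,1,2).

From H_k ≅ ker(∂_k) / im(∂_{k+1}) we obtain:

  H_1: rank ker ∂_1 − rank ∂_2 = (27 − 8) − 18 = 1, and ∂_2 has invariant factor 2 > 1, so H_1 ≅ Z ⊕ Z_2.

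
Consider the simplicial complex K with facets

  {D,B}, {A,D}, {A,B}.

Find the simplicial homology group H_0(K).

Fix the vertex order A < B < D and write every simplex with vertices in increasing order. Then dim K = 1 and the simplices of K are:

  0-simplices (3): A, B, D
  1-simplices (3): AB, AD, BD

Hence C_0 ≅ Z^3, C_1 ≅ Z^3.

∂_1: C_1 → C_0 maps an edge to its endpoints' difference, ∂[p,q] = q − p. For instance
  ∂AD = D − A.
This gives a 3×3 integer matrix of rank 2; reducing to Smith normal form yields diagonal entries (1,1).

From H_k ≅ ker(∂_k) / im(∂_{k+1}) we obtain:

  H_0: rank C_0 − rank ∂_1 = 3 − 2 = 1, and the invariant factors of ∂_1 are all 1, so H_0 ≅ Z.

H_0 = Z.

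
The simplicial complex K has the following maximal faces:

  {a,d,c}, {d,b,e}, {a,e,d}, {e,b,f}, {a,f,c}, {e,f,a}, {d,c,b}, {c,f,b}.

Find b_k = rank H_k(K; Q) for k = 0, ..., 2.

K has 6 vertices, 12 edges, 8 triangles.
rank ∂_0 = 0, rank ∂_1 = 5 ⇒ b_0 = 6 − 0 − 5 = 1; all invariant factors of ∂_1 are 1 so no torsion. So H_0 ≅ Z.
rank ∂_1 = 5, rank ∂_2 = 7 ⇒ b_1 = 12 − 5 − 7 = 0; all invariant factors of ∂_2 are 1 so no torsion. So H_1 ≅ 0.
rank ∂_2 = 7, rank ∂_3 = 0 ⇒ b_2 = 8 − 7 − 0 = 1. So H_2 ≅ Z.

b_0 = 1, b_1 = 0, b_2 = 1.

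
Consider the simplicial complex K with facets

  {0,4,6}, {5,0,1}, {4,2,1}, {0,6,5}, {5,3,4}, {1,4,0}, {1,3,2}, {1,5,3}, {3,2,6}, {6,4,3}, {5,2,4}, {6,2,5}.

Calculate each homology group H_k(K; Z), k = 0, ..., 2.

Fix the vertex order 0 < 1 < 2 < 3 < 4 < 5 < 6 and write every simplex with vertices in increasing order. Then dim K = 2 and the simplices of K are:

  0-simplices (7): [0], [1], [2], [3], [4], [5], [6]
  1-simplices (18): [0,1], [0,4], [0,5], [0,6], [1,2], [1,3], [1,4], [1,5], [2,3], [2,4], [2,5], [2,6], [3,4], [3,5], [3,6], [4,5], [4,6], [5,6]
  2-simplices (12): [0,1,4], [0,1,5], [0,4,6], [0,5,6], [1,2,3], [1,2,4], [1,3,5], [2,3,6], [2,4,5], [2,5,6], [3,4,5], [3,4,6]

Hence C_0 ≅ Z^7, C_1 ≅ Z^18, C_2 ≅ Z^12.

The boundary map ∂_1: C_1 → C_0 maps an edge to its endpoints' difference, ∂[p,q] = q − p. For instance
  ∂[4,5] = [5] − [4].
The resulting 7×18 matrix has rank 6, and its Smith normal form has invariant factors (1,1,1,1,1,1).

∂_2: C_2 → C_1 maps a triangle to the signed sum of its edges. For instance
  ∂[0,1,4] = [1,4] − [0,4] + [0,1],
  ∂[0,5,6] = [5,6] − [0,6] + [0,5].
The resulting 18×12 matrix has rank 12, and its Smith normal form has invariant factors (1,1,1,1,1,1,1,1,1,1,1,2).

Reading off H_k = ker ∂_k / im ∂_{k+1}:

  H_0: rank C_0 − rank ∂_1 = 7 − 6 = 1, and the invariant factors of ∂_1 are all 1, so H_0 ≅ Z.
  H_1: rank ker ∂_1 − rank ∂_2 = (18 − 6) − 12 = 0, and ∂_2 has invariant factor 2 > 1, so H_1 ≅ Z/2.
  H_2: rank ker ∂_2 − rank ∂_3 = (12 − 12) − 0 = 0, and there is no ∂_3, so H_2 ≅ 0.

As a check, the Euler characteristic is 7 − 18 + 12 = 1, which agrees with 1 − 0 + 0 = 1.

H_0 = Z,  H_1 = Z/2,  H_2 = 0.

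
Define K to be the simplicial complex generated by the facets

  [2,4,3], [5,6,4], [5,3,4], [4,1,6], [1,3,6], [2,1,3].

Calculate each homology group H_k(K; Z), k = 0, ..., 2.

H_0 ≅ Z,  H_1 ≅ Z,  H_2 = 0.

We work with the vertex ordering 1 < 2 < 3 < 4 < 5 < 6. The simplices of K, each written with vertices in increasing order, are:

  0-simplices (6): [1], [2], [3], [4], [5], [6]
  1-simplices (12): [1,2], [1,3], [1,4], [1,6], [2,3], [2,4], [3,4], [3,5], [3,6], [4,5], [4,6], [5,6]
  2-simplices (6): [1,2,3], [1,3,6], [1,4,6], [2,3,4], [3,4,5], [4,5,6]

so the chain groups are C_0 ≅ Z^6, C_1 ≅ Z^12, C_2 ≅ Z^6.

∂_1: C_1 → C_0 is given by ∂[p,q] = [q] − [p]. For instance
  ∂[4,6] = [6] − [4].
As a 6×12 matrix over Z this has rank 5, with invariant factors (1,1,1,1,1).

The boundary map ∂_2: C_2 → C_1 maps a triangle to the signed sum of its edges. For instance
  ∂[4,5,6] = [5,6] − [4,6] + [4,5],
  ∂[1,4,6] = [4,6] − [1,6] + [1,4].
The resulting 12×6 matrix has rank 6, and its Smith normal form has invariant factors (1,1,1,1,1,1).

From H_k ≅ ker(∂_k) / im(∂_{k+1}) we obtain:

  H_0: rank C_0 − rank ∂_1 = 6 − 5 = 1, and the invariant factors of ∂_1 are all 1, so H_0 ≅ Z.
  H_1: rank ker ∂_1 − rank ∂_2 = (12 − 5) − 6 = 1, and the invariant factors of ∂_2 are all 1, so H_1 ≅ Z.
  H_2: rank ker ∂_2 − rank ∂_3 = (6 − 6) − 0 = 0, and there is no ∂_3, so H_2 ≅ 0.

As a check, the Euler characteristic is 6 − 12 + 6 = 0, which agrees with 1 − 1 + 0 = 0.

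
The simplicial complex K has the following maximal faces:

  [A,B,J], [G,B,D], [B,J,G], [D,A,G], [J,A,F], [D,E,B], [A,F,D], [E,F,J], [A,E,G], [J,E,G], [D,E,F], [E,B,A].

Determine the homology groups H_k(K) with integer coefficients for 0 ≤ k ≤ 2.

Fix the vertex order A < B < D < E < F < G < J and write every simplex with vertices in increasing order. Then dim K = 2 and the simplices of K are:

  0-simplices (7): A, B, D, E, F, G, J
  1-simplices (18): AB, AD, AE, AF, AG, AJ, BD, BE, BG, BJ, DE, DF, DG, EF, EG, EJ, FJ, GJ
  2-simplices (12): ABE, ABJ, ADF, ADG, AEG, AFJ, BDE, BDG, BGJ, DEF, EFJ, EGJ

Hence C_0 ≅ Z^7, C_1 ≅ Z^18, C_2 ≅ Z^12.

∂_1: C_1 → C_0 is given by ∂[p,q] = [q] − [p].
This gives a 7×18 integer matrix of rank 6; reducing to Smith normal form yields diagonal entries (1,1,1,1,1,1).

∂_2: C_2 → C_1 maps a triangle to the signed sum of its edges. For instance
  ∂AFJ = FJ − AJ + AF,
  ∂BGJ = GJ − BJ + BG.
As a 18×12 matrix over Z this has rank 12, with invariant factors (1,1,1,1,1,1,1,1,1,1,1,2).

Now H_k = ker ∂_k / im ∂_{k+1}, so:

  H_0: rank C_0 − rank ∂_1 = 7 − 6 = 1, and the invariant factors of ∂_1 are all 1, so H_0 ≅ Z.
  H_1: rank ker ∂_1 − rank ∂_2 = (18 − 6) − 12 = 0, and ∂_2 has invariant factor 2 > 1, so H_1 ≅ Z_2.
  H_2: rank ker ∂_2 − rank ∂_3 = (12 − 12) − 0 = 0, and there is no ∂_3, so H_2 ≅ 0.

(K is a triangulation of the real projective plane RP^2.)

H_0 ≅ Z,  H_1 ≅ Z_2,  H_2 = 0.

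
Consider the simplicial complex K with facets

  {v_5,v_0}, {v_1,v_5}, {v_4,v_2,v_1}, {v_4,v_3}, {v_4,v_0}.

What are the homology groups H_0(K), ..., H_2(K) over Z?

H_0 ≅ Z,  H_1 ≅ Z,  H_2 = 0.

K has 6 vertices, 7 edges, 1 triangle.
rank ∂_0 = 0, rank ∂_1 = 5 ⇒ b_0 = 6 − 0 − 5 = 1; all invariant factors of ∂_1 are 1 so no torsion. So H_0 ≅ Z.
rank ∂_1 = 5, rank ∂_2 = 1 ⇒ b_1 = 7 − 5 − 1 = 1; all invariant factors of ∂_2 are 1 so no torsion. So H_1 ≅ Z.
rank ∂_2 = 1, rank ∂_3 = 0 ⇒ b_2 = 1 − 1 − 0 = 0. So H_2 ≅ 0.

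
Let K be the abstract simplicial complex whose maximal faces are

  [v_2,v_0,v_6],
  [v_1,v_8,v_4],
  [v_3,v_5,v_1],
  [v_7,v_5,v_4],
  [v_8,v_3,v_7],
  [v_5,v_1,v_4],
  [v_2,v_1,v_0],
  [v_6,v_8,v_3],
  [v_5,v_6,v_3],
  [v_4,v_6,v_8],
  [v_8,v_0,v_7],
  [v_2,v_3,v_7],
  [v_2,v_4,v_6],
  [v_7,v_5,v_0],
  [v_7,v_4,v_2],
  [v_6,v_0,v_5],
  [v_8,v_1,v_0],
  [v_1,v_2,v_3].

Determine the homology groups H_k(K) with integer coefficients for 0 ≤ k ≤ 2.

Take the total order v_0 < v_1 < v_2 < v_3 < v_4 < v_5 < v_6 < v_7 < v_8 on the vertex set. Then K (dimension 2) consists of the simplices:

  0-simplices (9): [v_0], [v_1], [v_2], [v_3], [v_4], [v_5], [v_6], [v_7], [v_8]
  1-simplices (27): (27 of them)
  2-simplices (18): (18 of them)

giving chain groups C_0 ≅ Z^9, C_1 ≅ Z^27, C_2 ≅ Z^18.

Boundary ∂_1: C_1 → C_0 is given by ∂[p,q] = [q] − [p].
As a 9×27 matrix over Z this has rank 8, with invariant factors (1,1,1,1,1,1,1,1).

∂_2: C_2 → C_1 sends each 2-simplex [p,q,r] to [q,r] − [p,r] + [p,q]. For instance
  ∂[v_0,v_5,v_6] = [v_5,v_6] − [v_0,v_6] + [v_0,v_5],
  ∂[v_4,v_5,v_7] = [v_5,v_7] − [v_4,v_7] + [v_4,v_5].
As a 27×18 matrix over Z this has rank 17, with invariant factors (1,1,1,1,1,1,1,1,1,1,1,1,1,1,1,1,1).

Reading off H_k = ker ∂_k / im ∂_{k+1}:

  H_0: rank C_0 − rank ∂_1 = 9 − 8 = 1, and the invariant factors of ∂_1 are all 1, so H_0 ≅ Z.
  H_1: rank ker ∂_1 − rank ∂_2 = (27 − 8) − 17 = 2, and the invariant factors of ∂_2 are all 1, so H_1 ≅ Z^2.
  H_2: rank ker ∂_2 − rank ∂_3 = (18 − 17) − 0 = 1, and there is no ∂_3, so H_2 ≅ Z.

(K is a triangulation of the torus T^2.)

H_0 = Z,  H_1 = Z^2,  H_2 = Z.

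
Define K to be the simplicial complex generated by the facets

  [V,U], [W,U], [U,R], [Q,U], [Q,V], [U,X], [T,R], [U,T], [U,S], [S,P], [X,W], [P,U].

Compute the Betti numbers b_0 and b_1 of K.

We work with the vertex ordering P < Q < R < S < T < U < V < W < X. The simplices of K, each written with vertices in increasing order, are:

  0-simplices (9): P, Q, R, S, T, U, V, W, X
  1-simplices (12): PS, PU, QU, QV, RT, RU, SU, TU, UV, UW, UX, WX

Hence C_0 ≅ Z^9, C_1 ≅ Z^12.

The boundary map ∂_1: C_1 → C_0 is given by ∂[p,q] = [q] − [p]. For instance
  ∂RT = T − R.
The 9×12 boundary matrix has rank 8 and Smith normal form diag(1,1,1,1,1,1,1,1).

Reading off H_k = ker ∂_k / im ∂_{k+1}:

  H_0: rank C_0 − rank ∂_1 = 9 − 8 = 1, and the invariant factors of ∂_1 are all 1, so H_0 = Z.
  H_1: rank ker ∂_1 − rank ∂_2 = (12 − 8) − 0 = 4, and there is no ∂_2, so H_1 = Z^4.

As a check, the Euler characteristic is 9 − 12 = -3, which agrees with 1 − 4 = -3.

Hence the Betti numbers are b_0 = 1, b_1 = 4.

b_0 = 1, b_1 = 4.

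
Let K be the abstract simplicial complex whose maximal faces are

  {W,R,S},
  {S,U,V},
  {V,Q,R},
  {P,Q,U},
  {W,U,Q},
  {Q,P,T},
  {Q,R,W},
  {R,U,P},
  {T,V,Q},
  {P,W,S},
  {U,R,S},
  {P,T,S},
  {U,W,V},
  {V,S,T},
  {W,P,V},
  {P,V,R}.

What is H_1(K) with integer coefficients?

H_1 = Z^2.

Order the vertices as P < Q < R < S < T < U < V < W. Listing each simplex with vertices in this order, K has dimension 2 with simplices:

  0-simplices (8): P, Q, R, S, T, U, V, W
  1-simplices (24): PQ, PR, PS, PT, PU, PV, PW, QR, QT, QU, QV, QW, RS, RU, RV, RW, ST, SU, SV, SW, TV, UV, UW, VW
  2-simplices (16): PQT, PQU, PRU, PRV, PST, PSW, PVW, QRV, QRW, QTV, QUW, RSU, RSW, STV, SUV, UVW

giving chain groups C_0 ≅ Z^8, C_1 ≅ Z^24, C_2 ≅ Z^16.

The boundary map ∂_1: C_1 → C_0 is given by ∂[p,q] = [q] − [p].
This gives a 8×24 integer matrix of rank 7; reducing to Smith normal form yields diagonal entries (1,1,1,1,1,1,1).

The boundary map ∂_2: C_2 → C_1 acts by ∂[p,q,r] = [q,r] − [p,r] + [p,q]. For instance
  ∂RSW = SW − RW + RS,
  ∂UVW = VW − UW + UV.
This gives a 24×16 integer matrix of rank 15; reducing to Smith normal form yields diagonal entries (1,1,1,1,1,1,1,1,1,1,1,1,1,1,1).

Computing H_k = (kernel of ∂_k) / (image of ∂_{k+1}):

  H_1: rank ker ∂_1 − rank ∂_2 = (24 − 7) − 15 = 2, and the invariant factors of ∂_2 are all 1, so H_1 = Z^2.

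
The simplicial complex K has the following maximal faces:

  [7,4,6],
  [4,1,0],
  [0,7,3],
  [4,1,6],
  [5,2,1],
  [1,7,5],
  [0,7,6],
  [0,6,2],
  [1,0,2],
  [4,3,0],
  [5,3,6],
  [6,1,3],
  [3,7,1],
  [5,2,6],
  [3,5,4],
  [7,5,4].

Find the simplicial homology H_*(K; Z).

H_0 ≅ Z,  H_1 ≅ Z^2,  H_2 ≅ Z.

We work with the vertex ordering 0 < 1 < 2 < 3 < 4 < 5 < 6 < 7. The simplices of K, each written with vertices in increasing order, are:

  0-simplices (8): [0], [1], [2], [3], [4], [5], [6], [7]
  1-simplices (24): (24 of them)
  2-simplices (16): [0,1,2], [0,1,4], [0,2,6], [0,3,4], [0,3,7], [0,6,7], [1,2,5], [1,3,6], [1,3,7], [1,4,6], [1,5,7], [2,5,6], [3,4,5], [3,5,6], [4,5,7], [4,6,7]

so the chain groups are C_0 ≅ Z^8, C_1 ≅ Z^24, C_2 ≅ Z^16.

Boundary ∂_1: C_1 → C_0 is given by ∂[p,q] = [q] − [p]. For instance
  ∂[4,7] = [7] − [4].
This gives a 8×24 integer matrix of rank 7; reducing to Smith normal form yields diagonal entries (1,1,1,1,1,1,1).

∂_2: C_2 → C_1 acts by ∂[p,q,r] = [q,r] − [p,r] + [p,q]. For instance
  ∂[3,5,6] = [5,6] − [3,6] + [3,5],
  ∂[1,5,7] = [5,7] − [1,7] + [1,5].
This gives a 24×16 integer matrix of rank 15; reducing to Smith normal form yields diagonal entries (1,1,1,1,1,1,1,1,1,1,1,1,1,1,1).

Reading off H_k = ker ∂_k / im ∂_{k+1}:

  H_0: rank C_0 − rank ∂_1 = 8 − 7 = 1, and the invariant factors of ∂_1 are all 1, so H_0 = Z.
  H_1: rank ker ∂_1 − rank ∂_2 = (24 − 7) − 15 = 2, and the invariant factors of ∂_2 are all 1, so H_1 = Z^2.
  H_2: rank ker ∂_2 − rank ∂_3 = (16 − 15) − 0 = 1, and there is no ∂_3, so H_2 = Z.

(K is a triangulation of the torus T^2.)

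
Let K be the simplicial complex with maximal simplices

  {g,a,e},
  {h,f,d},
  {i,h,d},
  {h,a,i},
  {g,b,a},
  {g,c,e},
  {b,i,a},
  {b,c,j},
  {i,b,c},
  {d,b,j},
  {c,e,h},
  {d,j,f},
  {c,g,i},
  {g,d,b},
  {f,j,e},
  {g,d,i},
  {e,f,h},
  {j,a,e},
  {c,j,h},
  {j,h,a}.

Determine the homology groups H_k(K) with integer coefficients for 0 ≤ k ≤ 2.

H_0 = Z,  H_1 = Z ⊕ Z/2,  H_2 = 0.

Order the vertices as a < b < c < d < e < f < g < h < i < j. Listing each simplex with vertices in this order, K has dimension 2 with simplices:

  0-simplices (10): a, b, c, d, e, f, g, h, i, j
  1-simplices (30): ab, ae, ag, ah, ai, aj, bc, bd, bg, bi, bj, ce, cg, ch, ci, cj, df, dg, dh, di, dj, ef, eg, eh, ej, fh, fj, gi, hi, hj
  2-simplices (20): abg, abi, aeg, aej, ahi, ahj, bci, bcj, bdg, bdj, ceg, ceh, cgi, chj, dfh, dfj, dgi, dhi, efh, efj

giving chain groups C_0 ≅ Z^10, C_1 ≅ Z^30, C_2 ≅ Z^20.

Boundary ∂_1: C_1 → C_0 is given by ∂[p,q] = [q] − [p]. For instance
  ∂ae = e − a.
This gives a 10×30 integer matrix of rank 9; reducing to Smith normal form yields diagonal entries (1,1,1,1,1,1,1,1,1).

∂_2: C_2 → C_1 acts by ∂[p,q,r] = [q,r] − [p,r] + [p,q]. For instance
  ∂ceh = eh − ch + ce,
  ∂ceg = eg − cg + ce.
This gives a 30×20 integer matrix of rank 20; reducing to Smith normal form yields diagonal entries (1,1,1,1,1,1,1,1,1,1,1,1,1,1,1,1,1,1,1,2).

Now H_k = ker ∂_k / im ∂_{k+1}, so:

  H_0: rank C_0 − rank ∂_1 = 10 − 9 = 1, and the invariant factors of ∂_1 are all 1, so H_0 = Z.
  H_1: rank ker ∂_1 − rank ∂_2 = (30 − 9) − 20 = 1, and ∂_2 has invariant factor 2 > 1, so H_1 = Z ⊕ Z/2.
  H_2: rank ker ∂_2 − rank ∂_3 = (20 − 20) − 0 = 0, and there is no ∂_3, so H_2 = 0.

(K is a triangulation of the Klein bottle.)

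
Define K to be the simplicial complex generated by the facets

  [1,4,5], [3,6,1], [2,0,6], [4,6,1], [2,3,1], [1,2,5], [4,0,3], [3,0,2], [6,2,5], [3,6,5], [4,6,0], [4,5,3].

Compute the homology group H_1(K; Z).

H_1 ≅ Z/2.

We work with the vertex ordering 0 < 1 < 2 < 3 < 4 < 5 < 6. The simplices of K, each written with vertices in increasing order, are:

  0-simplices (7): [0], [1], [2], [3], [4], [5], [6]
  1-simplices (18): [0,2], [0,3], [0,4], [0,6], [1,2], [1,3], [1,4], [1,5], [1,6], [2,3], [2,5], [2,6], [3,4], [3,5], [3,6], [4,5], [4,6], [5,6]
  2-simplices (12): [0,2,3], [0,2,6], [0,3,4], [0,4,6], [1,2,3], [1,2,5], [1,3,6], [1,4,5], [1,4,6], [2,5,6], [3,4,5], [3,5,6]

giving chain groups C_0 ≅ Z^7, C_1 ≅ Z^18, C_2 ≅ Z^12.

Boundary ∂_1: C_1 → C_0 maps an edge to its endpoints' difference, ∂[p,q] = q − p.
The resulting 7×18 matrix has rank 6, and its Smith normal form has invariant factors (1,1,1,1,1,1).

Boundary ∂_2: C_2 → C_1 sends each 2-simplex [p,q,r] to [q,r] − [p,r] + [p,q]. For instance
  ∂[3,5,6] = [5,6] − [3,6] + [3,5],
  ∂[0,4,6] = [4,6] − [0,6] + [0,4].
As a 18×12 matrix over Z this has rank 12, with invariant factors (1,1,1,1,1,1,1,1,1,1,1,2).

Computing H_k = (kernel of ∂_k) / (image of ∂_{k+1}):

  H_1: rank ker ∂_1 − rank ∂_2 = (18 − 6) − 12 = 0, and ∂_2 has invariant factor 2 > 1, so H_1 = Z/2.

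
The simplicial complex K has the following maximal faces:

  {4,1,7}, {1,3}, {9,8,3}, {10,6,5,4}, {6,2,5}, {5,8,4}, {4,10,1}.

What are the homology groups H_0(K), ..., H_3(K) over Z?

H_0 = Z,  H_1 = Z,  H_2 = 0,  H_3 = 0.

Take the total order 1 < 2 < 3 < 4 < 5 < 6 < 7 < 8 < 9 < 10 on the vertex set. Then K (dimension 3) consists of the simplices:

  0-simplices (10): [1], [2], [3], [4], [5], [6], [7], [8], [9], [10]
  1-simplices (18): [1,3], [1,4], [1,7], [1,10], [2,5], [2,6], [3,8], [3,9], [4,5], [4,6], [4,7], [4,8], [4,10], [5,6], [5,8], [5,10], [6,10], [8,9]
  2-simplices (9): [1,4,7], [1,4,10], [2,5,6], [3,8,9], [4,5,6], [4,5,8], [4,5,10], [4,6,10], [5,6,10]
  3-simplices (1): [4,5,6,10]

Hence C_0 ≅ Z^10, C_1 ≅ Z^18, C_2 ≅ Z^9, C_3 ≅ Z^1.

The boundary map ∂_1: C_1 → C_0 maps an edge to its endpoints' difference, ∂[p,q] = q − p.
This gives a 10×18 integer matrix of rank 9; reducing to Smith normal form yields diagonal entries (1,1,1,1,1,1,1,1,1).

Boundary ∂_2: C_2 → C_1 sends each 2-simplex [p,q,r] to [q,r] − [p,r] + [p,q]. For instance
  ∂[4,5,10] = [5,10] − [4,10] + [4,5],
  ∂[1,4,7] = [4,7] − [1,7] + [1,4].
This gives a 18×9 integer matrix of rank 8; reducing to Smith normal form yields diagonal entries (1,1,1,1,1,1,1,1).

Boundary ∂_3: C_3 → C_2 sends each 3-simplex σ to the alternating sum Σ_i (−1)^i (σ with its i-th vertex removed). For instance
  ∂[4,5,6,10] = [5,6,10] − [4,6,10] + [4,5,10] − [4,5,6].
As a 9×1 matrix over Z this has rank 1, with invariant factors (1).

Now H_k = ker ∂_k / im ∂_{k+1}, so:

  H_0: rank C_0 − rank ∂_1 = 10 − 9 = 1, and the invariant factors of ∂_1 are all 1, so H_0 = Z.
  H_1: rank ker ∂_1 − rank ∂_2 = (18 − 9) − 8 = 1, and the invariant factors of ∂_2 are all 1, so H_1 = Z.
  H_2: rank ker ∂_2 − rank ∂_3 = (9 − 8) − 1 = 0, and the invariant factors of ∂_3 are all 1, so H_2 = 0.
  H_3: rank ker ∂_3 − rank ∂_4 = (1 − 1) − 0 = 0, and there is no ∂_4, so H_3 = 0.

As a check, the Euler characteristic is 10 − 18 + 9 − 1 = 0, which agrees with 1 − 1 + 0 − 0 = 0.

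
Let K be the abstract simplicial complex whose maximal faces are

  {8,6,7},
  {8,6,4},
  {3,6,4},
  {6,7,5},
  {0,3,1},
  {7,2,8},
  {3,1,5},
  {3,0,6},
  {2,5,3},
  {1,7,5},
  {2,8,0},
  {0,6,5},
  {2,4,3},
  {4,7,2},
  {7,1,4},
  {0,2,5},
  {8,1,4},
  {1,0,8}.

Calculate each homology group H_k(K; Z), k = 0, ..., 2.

H_0 = Z,  H_1 = Z ⊕ Z/2,  H_2 = 0.

Fix the vertex order 0 < 1 < 2 < 3 < 4 < 5 < 6 < 7 < 8 and write every simplex with vertices in increasing order. Then dim K = 2 and the simplices of K are:

  0-simplices (9): [0], [1], [2], [3], [4], [5], [6], [7], [8]
  1-simplices (27): (27 of them)
  2-simplices (18): [0,1,3], [0,1,8], [0,2,5], [0,2,8], [0,3,6], [0,5,6], [1,3,5], [1,4,7], [1,4,8], [1,5,7], [2,3,4], [2,3,5], [2,4,7], [2,7,8], [3,4,6], [4,6,8], [5,6,7], [6,7,8]

Hence C_0 ≅ Z^9, C_1 ≅ Z^27, C_2 ≅ Z^18.

∂_1: C_1 → C_0 sends each edge [p,q] (with p < q) to q − p. For instance
  ∂[2,4] = [4] − [2].
The 9×27 boundary matrix has rank 8 and Smith normal form diag(1,1,1,1,1,1,1,1).

The boundary map ∂_2: C_2 → C_1 sends each 2-simplex [p,q,r] to [q,r] − [p,r] + [p,q]. For instance
  ∂[0,1,8] = [1,8] − [0,8] + [0,1],
  ∂[3,4,6] = [4,6] − [3,6] + [3,4].
As a 27×18 matrix over Z this has rank 18, with invariant factors (1,1,1,1,1,1,1,1,1,1,1,1,1,1,1,1,1,2).

Now H_k = ker ∂_k / im ∂_{k+1}, so:

  H_0: rank C_0 − rank ∂_1 = 9 − 8 = 1, and the invariant factors of ∂_1 are all 1, so H_0 ≅ Z.
  H_1: rank ker ∂_1 − rank ∂_2 = (27 − 8) − 18 = 1, and ∂_2 has invariant factor 2 > 1, so H_1 ≅ Z ⊕ Z/2.
  H_2: rank ker ∂_2 − rank ∂_3 = (18 − 18) − 0 = 0, and there is no ∂_3, so H_2 ≅ 0.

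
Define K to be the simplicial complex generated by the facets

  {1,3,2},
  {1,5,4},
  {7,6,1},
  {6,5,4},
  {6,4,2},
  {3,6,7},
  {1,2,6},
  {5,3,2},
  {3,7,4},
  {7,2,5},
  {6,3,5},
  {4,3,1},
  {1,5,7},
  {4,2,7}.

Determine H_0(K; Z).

H_0 ≅ Z.

Order the vertices as 1 < 2 < 3 < 4 < 5 < 6 < 7. Listing each simplex with vertices in this order, K has dimension 2 with simplices:

  0-simplices (7): [1], [2], [3], [4], [5], [6], [7]
  1-simplices (21): [1,2], [1,3], [1,4], [1,5], [1,6], [1,7], [2,3], [2,4], [2,5], [2,6], [2,7], [3,4], [3,5], [3,6], [3,7], [4,5], [4,6], [4,7], [5,6], [5,7], [6,7]
  2-simplices (14): [1,2,3], [1,2,6], [1,3,4], [1,4,5], [1,5,7], [1,6,7], [2,3,5], [2,4,6], [2,4,7], [2,5,7], [3,4,7], [3,5,6], [3,6,7], [4,5,6]

Hence C_0 ≅ Z^7, C_1 ≅ Z^21, C_2 ≅ Z^14.

∂_1: C_1 → C_0 sends each edge [p,q] (with p < q) to q − p. For instance
  ∂[1,2] = [2] − [1].
This gives a 7×21 integer matrix of rank 6; reducing to Smith normal form yields diagonal entries (1,1,1,1,1,1).

The boundary map ∂_2: C_2 → C_1 acts by ∂[p,q,r] = [q,r] − [p,r] + [p,q]. For instance
  ∂[3,5,6] = [5,6] − [3,6] + [3,5],
  ∂[3,4,7] = [4,7] − [3,7] + [3,4].
As a 21×14 matrix over Z this has rank 13, with invariant factors (1,1,1,1,1,1,1,1,1,1,1,1,1).

From H_k ≅ ker(∂_k) / im(∂_{k+1}) we obtain:

  H_0: rank C_0 − rank ∂_1 = 7 − 6 = 1, and the invariant factors of ∂_1 are all 1, so H_0 ≅ Z.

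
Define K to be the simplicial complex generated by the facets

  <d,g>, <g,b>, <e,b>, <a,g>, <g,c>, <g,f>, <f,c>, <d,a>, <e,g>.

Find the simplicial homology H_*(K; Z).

Take the total order a < b < c < d < e < f < g on the vertex set. Then K (dimension 1) consists of the simplices:

  0-simplices (7): a, b, c, d, e, f, g
  1-simplices (9): ad, ag, be, bg, cf, cg, dg, eg, fg

so the chain groups are C_0 ≅ Z^7, C_1 ≅ Z^9.

Boundary ∂_1: C_1 → C_0 maps an edge to its endpoints' difference, ∂[p,q] = q − p. For instance
  ∂dg = g − d.
As a 7×9 matrix over Z this has rank 6, with invariant factors (1,1,1,1,1,1).

From H_k ≅ ker(∂_k) / im(∂_{k+1}) we obtain:

  H_0: rank C_0 − rank ∂_1 = 7 − 6 = 1, and the invariant factors of ∂_1 are all 1, so H_0 ≅ Z.
  H_1: rank ker ∂_1 − rank ∂_2 = (9 − 6) − 0 = 3, and there is no ∂_2, so H_1 ≅ Z^3.

As a check, the Euler characteristic is 7 − 9 = -2, which agrees with 1 − 3 = -2.
(K is a triangulation of a wedge of 3 circles.)

H_0 = Z,  H_1 = Z^3.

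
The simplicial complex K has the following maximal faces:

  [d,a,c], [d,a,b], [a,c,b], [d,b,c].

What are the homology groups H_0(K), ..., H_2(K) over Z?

H_0 = Z,  H_1 = 0,  H_2 = Z.

Order the vertices as a < b < c < d. Listing each simplex with vertices in this order, K has dimension 2 with simplices:

  0-simplices (4): a, b, c, d
  1-simplices (6): ab, ac, ad, bc, bd, cd
  2-simplices (4): abc, abd, acd, bcd

so the chain groups are C_0 ≅ Z^4, C_1 ≅ Z^6, C_2 ≅ Z^4.

The boundary map ∂_1: C_1 → C_0 sends each edge [p,q] (with p < q) to q − p. For instance
  ∂ab = b − a.
This gives a 4×6 integer matrix of rank 3; reducing to Smith normal form yields diagonal entries (1,1,1).

The boundary map ∂_2: C_2 → C_1 sends each 2-simplex [p,q,r] to [q,r] − [p,r] + [p,q]. For instance
  ∂abc = bc − ac + ab,
  ∂bcd = cd − bd + bc.
As a 6×4 matrix over Z this has rank 3, with invariant factors (1,1,1).

Computing H_k = (kernel of ∂_k) / (image of ∂_{k+1}):

  H_0: rank C_0 − rank ∂_1 = 4 − 3 = 1, and the invariant factors of ∂_1 are all 1, so H_0 = Z.
  H_1: rank ker ∂_1 − rank ∂_2 = (6 − 3) − 3 = 0, and the invariant factors of ∂_2 are all 1, so H_1 = 0.
  H_2: rank ker ∂_2 − rank ∂_3 = (4 − 3) − 0 = 1, and there is no ∂_3, so H_2 = Z.

As a check, the Euler characteristic is 4 − 6 + 4 = 2, which agrees with 1 − 0 + 1 = 2.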